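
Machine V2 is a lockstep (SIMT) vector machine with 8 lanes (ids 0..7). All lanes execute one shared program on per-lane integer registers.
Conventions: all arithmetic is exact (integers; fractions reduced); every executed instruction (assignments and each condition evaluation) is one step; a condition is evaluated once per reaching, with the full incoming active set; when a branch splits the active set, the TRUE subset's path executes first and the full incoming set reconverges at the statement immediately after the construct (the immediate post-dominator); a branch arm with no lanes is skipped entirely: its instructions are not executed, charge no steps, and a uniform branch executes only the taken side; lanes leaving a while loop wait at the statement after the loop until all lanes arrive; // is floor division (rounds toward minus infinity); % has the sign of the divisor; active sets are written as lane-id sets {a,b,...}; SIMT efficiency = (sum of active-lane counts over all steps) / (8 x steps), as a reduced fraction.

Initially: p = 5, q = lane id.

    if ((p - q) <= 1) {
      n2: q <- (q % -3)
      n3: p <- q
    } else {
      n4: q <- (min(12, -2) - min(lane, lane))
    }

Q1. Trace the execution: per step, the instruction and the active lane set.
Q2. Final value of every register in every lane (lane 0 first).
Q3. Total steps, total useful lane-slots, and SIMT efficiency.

step 0: eval ((p - q) <= 1)          {0,1,2,3,4,5,6,7}
step 1: q <- (q % -3)                {4,5,6,7}
step 2: p <- q                       {4,5,6,7}
step 3: q <- (min(12, -2) - min(lane, lane)) {0,1,2,3}

Answer: 4 steps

p: 5,5,5,5,-2,-1,0,-2
q: -2,-3,-4,-5,-2,-1,0,-2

steps = 4; useful = 20; efficiency = 20/32 = 5/8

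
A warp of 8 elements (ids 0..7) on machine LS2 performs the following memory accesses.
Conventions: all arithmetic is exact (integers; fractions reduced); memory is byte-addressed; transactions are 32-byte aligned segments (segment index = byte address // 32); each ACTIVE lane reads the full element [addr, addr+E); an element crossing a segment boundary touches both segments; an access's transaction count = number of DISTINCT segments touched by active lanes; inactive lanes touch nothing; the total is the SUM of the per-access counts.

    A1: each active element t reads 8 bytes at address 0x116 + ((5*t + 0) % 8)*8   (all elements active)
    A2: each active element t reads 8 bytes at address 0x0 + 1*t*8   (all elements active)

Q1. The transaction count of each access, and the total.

A1: 3 transactions
A2: 2 transactions

Answer: 3,2; total 5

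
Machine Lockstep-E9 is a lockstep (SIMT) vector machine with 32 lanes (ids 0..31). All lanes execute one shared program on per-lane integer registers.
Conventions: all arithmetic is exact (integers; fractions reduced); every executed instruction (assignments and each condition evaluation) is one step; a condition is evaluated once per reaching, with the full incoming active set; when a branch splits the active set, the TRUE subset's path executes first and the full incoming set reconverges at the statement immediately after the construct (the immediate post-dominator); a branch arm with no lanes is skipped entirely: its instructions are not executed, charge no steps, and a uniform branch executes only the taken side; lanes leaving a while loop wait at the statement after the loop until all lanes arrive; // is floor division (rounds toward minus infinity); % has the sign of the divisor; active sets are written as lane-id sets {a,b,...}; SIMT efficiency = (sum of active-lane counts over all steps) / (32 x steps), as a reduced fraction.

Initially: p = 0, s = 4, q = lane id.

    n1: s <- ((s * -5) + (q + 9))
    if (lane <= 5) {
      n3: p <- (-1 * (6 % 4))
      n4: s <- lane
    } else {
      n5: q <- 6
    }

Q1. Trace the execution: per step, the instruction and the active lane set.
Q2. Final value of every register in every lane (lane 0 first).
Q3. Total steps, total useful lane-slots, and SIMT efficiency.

step 0: s <- ((s * -5) + (q + 9))    {0,1,2,3,4,5,6,7,8,9,10,11,12,13,14,15,16,17,18,19,20,21,22,23,24,25,26,27,28,29,30,31}
step 1: eval (lane <= 5)             {0,1,2,3,4,5,6,7,8,9,10,11,12,13,14,15,16,17,18,19,20,21,22,23,24,25,26,27,28,29,30,31}
step 2: p <- (-1 * (6 % 4))          {0,1,2,3,4,5}
step 3: s <- lane                    {0,1,2,3,4,5}
step 4: q <- 6                       {6,7,8,9,10,11,12,13,14,15,16,17,18,19,20,21,22,23,24,25,26,27,28,29,30,31}

Answer: 5 steps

p: -2,-2,-2,-2,-2,-2,0,0,0,0,0,0,0,0,0,0,0,0,0,0,0,0,0,0,0,0,0,0,0,0,0,0
s: 0,1,2,3,4,5,-5,-4,-3,-2,-1,0,1,2,3,4,5,6,7,8,9,10,11,12,13,14,15,16,17,18,19,20
q: 0,1,2,3,4,5,6,6,6,6,6,6,6,6,6,6,6,6,6,6,6,6,6,6,6,6,6,6,6,6,6,6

steps = 5; useful = 102; efficiency = 102/160 = 51/80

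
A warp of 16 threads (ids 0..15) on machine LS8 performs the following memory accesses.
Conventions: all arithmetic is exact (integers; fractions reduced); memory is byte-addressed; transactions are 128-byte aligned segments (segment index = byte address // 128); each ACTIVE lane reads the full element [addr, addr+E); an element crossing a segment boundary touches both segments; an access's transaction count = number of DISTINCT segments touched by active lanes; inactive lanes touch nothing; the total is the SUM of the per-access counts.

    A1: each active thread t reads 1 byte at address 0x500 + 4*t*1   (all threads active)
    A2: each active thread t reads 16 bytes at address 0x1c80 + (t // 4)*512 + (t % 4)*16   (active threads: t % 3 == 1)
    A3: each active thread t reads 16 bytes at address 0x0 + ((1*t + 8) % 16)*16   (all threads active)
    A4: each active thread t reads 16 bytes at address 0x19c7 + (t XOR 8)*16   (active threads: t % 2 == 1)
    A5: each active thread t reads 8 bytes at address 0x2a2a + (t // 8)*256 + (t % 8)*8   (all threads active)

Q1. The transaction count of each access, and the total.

A1: 1 transaction
A2: 4 transactions
A3: 2 transactions
A4: 3 transactions
A5: 2 transactions

Answer: 1,4,2,3,2; total 12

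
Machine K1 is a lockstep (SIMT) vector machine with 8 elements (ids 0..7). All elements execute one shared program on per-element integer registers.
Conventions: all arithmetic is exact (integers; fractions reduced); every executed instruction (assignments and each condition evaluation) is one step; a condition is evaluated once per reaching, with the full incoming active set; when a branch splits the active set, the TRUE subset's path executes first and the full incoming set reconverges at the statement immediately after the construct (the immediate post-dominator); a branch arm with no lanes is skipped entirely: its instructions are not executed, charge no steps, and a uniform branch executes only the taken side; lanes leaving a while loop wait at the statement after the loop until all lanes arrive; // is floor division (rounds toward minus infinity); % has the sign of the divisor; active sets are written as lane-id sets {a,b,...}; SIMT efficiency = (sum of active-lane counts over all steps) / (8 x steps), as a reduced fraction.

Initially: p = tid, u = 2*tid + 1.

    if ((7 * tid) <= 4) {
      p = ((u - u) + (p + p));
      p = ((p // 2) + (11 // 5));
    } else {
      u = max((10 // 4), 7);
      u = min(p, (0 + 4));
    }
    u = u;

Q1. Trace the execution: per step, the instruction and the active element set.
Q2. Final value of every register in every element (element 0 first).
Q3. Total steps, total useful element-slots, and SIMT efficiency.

step 0: eval ((7 * tid) <= 4)        {0,1,2,3,4,5,6,7}
step 1: p <- ((u - u) + (p + p))     {0}
step 2: p <- ((p // 2) + (11 // 5))  {0}
step 3: u <- max((10 // 4), 7)       {1,2,3,4,5,6,7}
step 4: u <- min(p, (0 + 4))         {1,2,3,4,5,6,7}
step 5: u <- u                       {0,1,2,3,4,5,6,7}

Answer: 6 steps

p: 2,1,2,3,4,5,6,7
u: 1,1,2,3,4,4,4,4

steps = 6; useful = 32; efficiency = 32/48 = 2/3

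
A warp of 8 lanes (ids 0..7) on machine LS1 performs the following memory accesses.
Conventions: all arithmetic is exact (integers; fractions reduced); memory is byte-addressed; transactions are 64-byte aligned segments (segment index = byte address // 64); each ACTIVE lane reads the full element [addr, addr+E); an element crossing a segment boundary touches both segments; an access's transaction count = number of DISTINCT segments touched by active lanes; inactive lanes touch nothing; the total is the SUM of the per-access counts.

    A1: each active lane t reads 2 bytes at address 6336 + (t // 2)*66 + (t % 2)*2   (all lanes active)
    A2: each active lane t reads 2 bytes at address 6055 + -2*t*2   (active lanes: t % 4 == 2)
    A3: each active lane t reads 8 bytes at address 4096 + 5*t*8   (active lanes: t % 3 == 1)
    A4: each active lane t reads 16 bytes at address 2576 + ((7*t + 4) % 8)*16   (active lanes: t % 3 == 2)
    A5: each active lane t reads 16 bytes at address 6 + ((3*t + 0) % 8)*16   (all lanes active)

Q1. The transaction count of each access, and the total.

A1: 4 transactions
A2: 1 transaction
A3: 3 transactions
A4: 2 transactions
A5: 3 transactions

Answer: 4,1,3,2,3; total 13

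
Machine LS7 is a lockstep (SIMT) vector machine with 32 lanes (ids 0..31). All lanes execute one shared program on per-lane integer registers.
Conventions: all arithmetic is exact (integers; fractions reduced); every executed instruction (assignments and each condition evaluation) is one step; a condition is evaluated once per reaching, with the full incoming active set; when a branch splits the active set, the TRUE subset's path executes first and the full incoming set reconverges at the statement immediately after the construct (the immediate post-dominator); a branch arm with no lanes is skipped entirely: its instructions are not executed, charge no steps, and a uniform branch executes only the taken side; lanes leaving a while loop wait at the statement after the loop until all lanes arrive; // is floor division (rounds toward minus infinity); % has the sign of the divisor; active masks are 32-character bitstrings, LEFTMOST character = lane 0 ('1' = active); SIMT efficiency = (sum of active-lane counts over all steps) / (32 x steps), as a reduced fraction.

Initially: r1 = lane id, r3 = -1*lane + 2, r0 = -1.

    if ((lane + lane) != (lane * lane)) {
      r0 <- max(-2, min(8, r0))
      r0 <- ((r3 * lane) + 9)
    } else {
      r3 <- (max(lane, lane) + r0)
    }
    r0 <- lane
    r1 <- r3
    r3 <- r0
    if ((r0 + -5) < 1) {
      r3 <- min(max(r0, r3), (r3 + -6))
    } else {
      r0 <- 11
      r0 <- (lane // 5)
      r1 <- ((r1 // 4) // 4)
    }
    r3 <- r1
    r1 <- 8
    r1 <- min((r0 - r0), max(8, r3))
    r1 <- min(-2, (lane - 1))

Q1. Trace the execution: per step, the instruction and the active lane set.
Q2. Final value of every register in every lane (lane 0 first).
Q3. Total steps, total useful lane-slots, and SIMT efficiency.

step 0: eval ((lane + lane) != (lane * lane)) 11111111111111111111111111111111
step 1: r0 <- max(-2, min(8, r0))    01011111111111111111111111111111
step 2: r0 <- ((r3 * lane) + 9)      01011111111111111111111111111111
step 3: r3 <- (max(lane, lane) + r0) 10100000000000000000000000000000
step 4: r0 <- lane                   11111111111111111111111111111111
step 5: r1 <- r3                     11111111111111111111111111111111
step 6: r3 <- r0                     11111111111111111111111111111111
step 7: eval ((r0 + -5) < 1)         11111111111111111111111111111111
step 8: r3 <- min(max(r0, r3), (r3 + -6)) 11111100000000000000000000000000
step 9: r0 <- 11                     00000011111111111111111111111111
step 10: r0 <- (lane // 5)            00000011111111111111111111111111
step 11: r1 <- ((r1 // 4) // 4)       00000011111111111111111111111111
step 12: r3 <- r1                     11111111111111111111111111111111
step 13: r1 <- 8                      11111111111111111111111111111111
step 14: r1 <- min((r0 - r0), max(8, r3)) 11111111111111111111111111111111
step 15: r1 <- min(-2, (lane - 1))    11111111111111111111111111111111

Answer: 16 steps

r1: -2,-2,-2,-2,-2,-2,-2,-2,-2,-2,-2,-2,-2,-2,-2,-2,-2,-2,-2,-2,-2,-2,-2,-2,-2,-2,-2,-2,-2,-2,-2,-2
r3: -1,1,1,-1,-2,-3,-1,-1,-1,-1,-1,-1,-1,-1,-1,-1,-1,-1,-1,-2,-2,-2,-2,-2,-2,-2,-2,-2,-2,-2,-2,-2
r0: 0,1,2,3,4,5,1,1,1,1,2,2,2,2,2,3,3,3,3,3,4,4,4,4,4,5,5,5,5,5,6,6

steps = 16; useful = 434; efficiency = 434/512 = 217/256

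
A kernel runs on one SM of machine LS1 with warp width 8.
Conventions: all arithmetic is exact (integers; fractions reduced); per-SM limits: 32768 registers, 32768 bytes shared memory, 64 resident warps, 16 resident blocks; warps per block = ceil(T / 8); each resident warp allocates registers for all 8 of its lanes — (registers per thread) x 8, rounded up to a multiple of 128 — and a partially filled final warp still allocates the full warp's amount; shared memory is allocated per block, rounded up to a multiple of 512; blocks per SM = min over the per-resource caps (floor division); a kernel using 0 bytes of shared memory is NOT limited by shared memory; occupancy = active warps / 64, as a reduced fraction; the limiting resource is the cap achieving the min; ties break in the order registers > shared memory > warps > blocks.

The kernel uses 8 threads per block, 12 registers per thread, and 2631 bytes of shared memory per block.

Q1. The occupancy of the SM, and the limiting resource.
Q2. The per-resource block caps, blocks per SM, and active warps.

Answer: occupancy 5/32, limited by shared memory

registers: 256 blocks
shared memory: 10 blocks
warps: 64 blocks
blocks: 16 blocks

Answer: 10 blocks, 10 active warps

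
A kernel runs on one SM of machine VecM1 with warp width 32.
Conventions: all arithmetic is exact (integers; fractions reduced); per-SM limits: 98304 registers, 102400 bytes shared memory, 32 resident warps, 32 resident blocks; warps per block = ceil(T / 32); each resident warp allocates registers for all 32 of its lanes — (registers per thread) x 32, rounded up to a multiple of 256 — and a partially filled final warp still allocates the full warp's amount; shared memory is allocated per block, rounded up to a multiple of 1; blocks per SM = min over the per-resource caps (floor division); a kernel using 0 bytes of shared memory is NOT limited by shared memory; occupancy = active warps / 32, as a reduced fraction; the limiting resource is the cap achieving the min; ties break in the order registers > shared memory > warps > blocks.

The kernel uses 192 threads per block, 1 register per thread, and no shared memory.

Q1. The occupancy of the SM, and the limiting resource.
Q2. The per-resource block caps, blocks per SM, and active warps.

Answer: occupancy 15/16, limited by warps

registers: 64 blocks
shared memory: no limit (kernel uses none)
warps: 5 blocks
blocks: 32 blocks

Answer: 5 blocks, 30 active warps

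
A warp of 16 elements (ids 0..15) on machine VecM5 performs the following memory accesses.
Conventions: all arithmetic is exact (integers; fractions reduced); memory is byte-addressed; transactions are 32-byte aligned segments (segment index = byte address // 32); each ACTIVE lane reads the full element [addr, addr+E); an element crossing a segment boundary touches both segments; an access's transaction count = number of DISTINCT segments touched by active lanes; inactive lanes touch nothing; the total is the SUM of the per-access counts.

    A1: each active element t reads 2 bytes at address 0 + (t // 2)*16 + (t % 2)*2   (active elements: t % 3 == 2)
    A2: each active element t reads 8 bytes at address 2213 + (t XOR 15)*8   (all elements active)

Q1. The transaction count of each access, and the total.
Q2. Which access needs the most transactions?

A1: 4 transactions
A2: 5 transactions

Answer: 4,5; total 9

Answer: A2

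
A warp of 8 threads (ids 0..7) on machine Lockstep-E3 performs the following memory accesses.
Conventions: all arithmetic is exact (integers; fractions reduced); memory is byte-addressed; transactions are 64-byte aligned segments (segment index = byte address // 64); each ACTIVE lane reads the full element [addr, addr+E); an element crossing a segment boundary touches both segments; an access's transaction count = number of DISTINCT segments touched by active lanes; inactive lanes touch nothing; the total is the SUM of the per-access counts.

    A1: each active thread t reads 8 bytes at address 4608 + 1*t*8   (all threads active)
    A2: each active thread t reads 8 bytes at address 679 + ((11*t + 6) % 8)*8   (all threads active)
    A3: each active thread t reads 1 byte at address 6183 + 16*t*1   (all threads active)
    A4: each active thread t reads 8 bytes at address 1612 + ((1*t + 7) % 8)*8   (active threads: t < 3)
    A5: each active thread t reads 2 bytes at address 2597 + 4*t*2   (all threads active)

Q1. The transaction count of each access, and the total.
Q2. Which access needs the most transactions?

A1: 1 transaction
A2: 2 transactions
A3: 3 transactions
A4: 2 transactions
A5: 2 transactions

Answer: 1,2,3,2,2; total 10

Answer: A3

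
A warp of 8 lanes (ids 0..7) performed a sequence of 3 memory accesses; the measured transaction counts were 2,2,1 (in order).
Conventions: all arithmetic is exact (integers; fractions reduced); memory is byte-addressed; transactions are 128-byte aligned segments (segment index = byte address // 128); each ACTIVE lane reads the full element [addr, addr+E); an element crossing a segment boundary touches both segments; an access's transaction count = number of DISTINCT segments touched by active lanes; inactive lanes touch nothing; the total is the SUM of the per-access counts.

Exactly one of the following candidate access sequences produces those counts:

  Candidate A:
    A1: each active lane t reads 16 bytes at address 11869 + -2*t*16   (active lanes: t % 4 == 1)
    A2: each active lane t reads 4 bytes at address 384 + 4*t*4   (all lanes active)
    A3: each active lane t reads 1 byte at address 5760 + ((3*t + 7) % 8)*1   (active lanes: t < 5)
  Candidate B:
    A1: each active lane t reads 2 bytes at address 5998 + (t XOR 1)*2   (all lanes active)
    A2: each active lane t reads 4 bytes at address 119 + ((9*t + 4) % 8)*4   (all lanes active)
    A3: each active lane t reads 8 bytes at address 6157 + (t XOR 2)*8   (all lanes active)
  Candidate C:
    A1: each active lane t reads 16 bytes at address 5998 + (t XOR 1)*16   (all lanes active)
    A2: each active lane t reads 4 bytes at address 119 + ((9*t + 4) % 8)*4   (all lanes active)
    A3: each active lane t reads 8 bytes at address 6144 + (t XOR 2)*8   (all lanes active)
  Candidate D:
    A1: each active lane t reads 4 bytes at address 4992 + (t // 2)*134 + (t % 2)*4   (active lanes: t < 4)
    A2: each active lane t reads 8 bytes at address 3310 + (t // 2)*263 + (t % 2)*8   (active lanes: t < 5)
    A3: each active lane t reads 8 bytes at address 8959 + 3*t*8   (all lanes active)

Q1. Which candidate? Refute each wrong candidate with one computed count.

A: A2 gives 1 transaction, not 2
B: A1 gives 1 transaction, not 2
D: A2 gives 5 transactions, not 2
C: all counts match (2,2,1)

Answer: C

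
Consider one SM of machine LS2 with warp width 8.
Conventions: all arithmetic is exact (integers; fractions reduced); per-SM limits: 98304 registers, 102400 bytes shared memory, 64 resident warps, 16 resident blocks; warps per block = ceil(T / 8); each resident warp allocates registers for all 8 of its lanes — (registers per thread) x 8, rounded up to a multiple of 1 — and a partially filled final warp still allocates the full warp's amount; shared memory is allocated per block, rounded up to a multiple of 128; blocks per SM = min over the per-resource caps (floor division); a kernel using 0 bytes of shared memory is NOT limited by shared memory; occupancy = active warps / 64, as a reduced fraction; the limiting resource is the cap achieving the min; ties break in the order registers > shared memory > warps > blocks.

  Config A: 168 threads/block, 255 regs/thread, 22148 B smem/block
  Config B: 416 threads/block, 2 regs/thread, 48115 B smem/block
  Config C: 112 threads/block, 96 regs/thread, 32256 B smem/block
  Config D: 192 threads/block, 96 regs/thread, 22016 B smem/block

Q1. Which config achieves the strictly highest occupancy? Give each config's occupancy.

occupancies: A 21/32, B 13/16, C 21/32, D 3/4

Answer: B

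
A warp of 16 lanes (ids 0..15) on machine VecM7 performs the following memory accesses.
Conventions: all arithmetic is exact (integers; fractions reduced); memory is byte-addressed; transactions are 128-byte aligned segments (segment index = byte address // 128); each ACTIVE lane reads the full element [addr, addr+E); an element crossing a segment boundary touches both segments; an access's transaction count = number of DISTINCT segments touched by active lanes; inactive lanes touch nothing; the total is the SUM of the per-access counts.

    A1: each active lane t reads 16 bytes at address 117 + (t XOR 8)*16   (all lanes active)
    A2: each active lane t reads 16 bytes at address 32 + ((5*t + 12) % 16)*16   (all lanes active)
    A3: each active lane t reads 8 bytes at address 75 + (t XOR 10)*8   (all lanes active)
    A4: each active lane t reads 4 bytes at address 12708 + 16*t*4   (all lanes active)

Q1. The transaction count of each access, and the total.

A1: 3 transactions
A2: 3 transactions
A3: 2 transactions
A4: 8 transactions

Answer: 3,3,2,8; total 16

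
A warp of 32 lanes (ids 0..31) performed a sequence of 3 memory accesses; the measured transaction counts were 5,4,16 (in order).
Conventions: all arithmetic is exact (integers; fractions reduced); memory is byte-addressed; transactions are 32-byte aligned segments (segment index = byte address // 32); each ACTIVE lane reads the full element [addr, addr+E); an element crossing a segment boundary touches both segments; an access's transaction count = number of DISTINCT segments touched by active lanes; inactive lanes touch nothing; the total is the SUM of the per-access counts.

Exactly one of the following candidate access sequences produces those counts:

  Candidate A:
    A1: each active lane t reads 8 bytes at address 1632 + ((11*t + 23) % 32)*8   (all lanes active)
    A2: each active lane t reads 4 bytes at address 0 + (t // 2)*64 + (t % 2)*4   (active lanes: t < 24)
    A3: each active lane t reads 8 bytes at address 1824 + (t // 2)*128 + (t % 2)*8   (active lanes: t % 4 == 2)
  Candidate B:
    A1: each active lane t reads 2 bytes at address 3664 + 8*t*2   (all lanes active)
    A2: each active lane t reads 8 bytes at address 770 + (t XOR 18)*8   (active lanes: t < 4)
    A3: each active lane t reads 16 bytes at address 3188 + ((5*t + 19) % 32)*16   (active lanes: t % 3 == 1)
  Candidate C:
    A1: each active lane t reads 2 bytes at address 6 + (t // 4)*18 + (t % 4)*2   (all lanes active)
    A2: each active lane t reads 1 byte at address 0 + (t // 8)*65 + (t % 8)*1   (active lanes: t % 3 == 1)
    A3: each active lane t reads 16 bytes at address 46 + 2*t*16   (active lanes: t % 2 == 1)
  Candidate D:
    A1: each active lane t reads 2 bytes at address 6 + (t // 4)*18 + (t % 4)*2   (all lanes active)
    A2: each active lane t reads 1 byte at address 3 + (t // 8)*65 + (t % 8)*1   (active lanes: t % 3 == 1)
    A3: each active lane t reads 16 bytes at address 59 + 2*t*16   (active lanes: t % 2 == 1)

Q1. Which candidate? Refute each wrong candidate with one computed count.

A: A1 gives 8 transactions, not 5
B: A1 gives 17 transactions, not 5
D: A3 gives 32 transactions, not 16
C: all counts match (5,4,16)

Answer: C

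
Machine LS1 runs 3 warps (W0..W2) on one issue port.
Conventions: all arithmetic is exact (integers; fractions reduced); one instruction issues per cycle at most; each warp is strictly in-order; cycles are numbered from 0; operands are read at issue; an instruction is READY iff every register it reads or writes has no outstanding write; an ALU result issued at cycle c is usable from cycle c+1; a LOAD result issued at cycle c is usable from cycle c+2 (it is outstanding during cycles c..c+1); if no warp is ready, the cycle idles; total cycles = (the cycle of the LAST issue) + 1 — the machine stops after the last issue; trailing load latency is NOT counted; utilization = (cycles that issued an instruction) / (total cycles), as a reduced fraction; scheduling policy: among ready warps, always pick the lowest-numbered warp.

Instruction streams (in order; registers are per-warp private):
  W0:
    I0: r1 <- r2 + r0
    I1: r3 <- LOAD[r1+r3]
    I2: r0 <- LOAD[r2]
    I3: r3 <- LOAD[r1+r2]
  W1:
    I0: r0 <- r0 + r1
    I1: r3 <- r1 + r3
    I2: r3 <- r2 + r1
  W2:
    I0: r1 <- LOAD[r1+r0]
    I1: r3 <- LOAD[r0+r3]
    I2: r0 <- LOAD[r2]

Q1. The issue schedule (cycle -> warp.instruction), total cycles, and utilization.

cycle 0: W0.I0
cycle 1: W0.I1
cycle 2: W0.I2
cycle 3: W0.I3
cycle 4: W1.I0
cycle 5: W1.I1
cycle 6: W1.I2
cycle 7: W2.I0
cycle 8: W2.I1
cycle 9: W2.I2

Answer: 10 cycles, utilization 1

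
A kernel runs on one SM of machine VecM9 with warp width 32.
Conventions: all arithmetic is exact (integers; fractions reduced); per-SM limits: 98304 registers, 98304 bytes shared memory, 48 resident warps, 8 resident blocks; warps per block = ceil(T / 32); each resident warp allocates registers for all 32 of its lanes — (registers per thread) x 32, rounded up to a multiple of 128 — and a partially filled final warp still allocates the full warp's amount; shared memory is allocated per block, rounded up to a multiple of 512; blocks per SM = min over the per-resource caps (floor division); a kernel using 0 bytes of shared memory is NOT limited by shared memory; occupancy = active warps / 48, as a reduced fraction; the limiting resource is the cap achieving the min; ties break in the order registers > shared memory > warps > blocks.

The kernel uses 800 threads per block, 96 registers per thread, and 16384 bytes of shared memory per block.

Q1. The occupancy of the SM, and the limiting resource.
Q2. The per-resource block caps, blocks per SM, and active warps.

Answer: occupancy 25/48, limited by registers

registers: 1 block
shared memory: 6 blocks
warps: 1 block
blocks: 8 blocks

Answer: 1 block, 25 active warps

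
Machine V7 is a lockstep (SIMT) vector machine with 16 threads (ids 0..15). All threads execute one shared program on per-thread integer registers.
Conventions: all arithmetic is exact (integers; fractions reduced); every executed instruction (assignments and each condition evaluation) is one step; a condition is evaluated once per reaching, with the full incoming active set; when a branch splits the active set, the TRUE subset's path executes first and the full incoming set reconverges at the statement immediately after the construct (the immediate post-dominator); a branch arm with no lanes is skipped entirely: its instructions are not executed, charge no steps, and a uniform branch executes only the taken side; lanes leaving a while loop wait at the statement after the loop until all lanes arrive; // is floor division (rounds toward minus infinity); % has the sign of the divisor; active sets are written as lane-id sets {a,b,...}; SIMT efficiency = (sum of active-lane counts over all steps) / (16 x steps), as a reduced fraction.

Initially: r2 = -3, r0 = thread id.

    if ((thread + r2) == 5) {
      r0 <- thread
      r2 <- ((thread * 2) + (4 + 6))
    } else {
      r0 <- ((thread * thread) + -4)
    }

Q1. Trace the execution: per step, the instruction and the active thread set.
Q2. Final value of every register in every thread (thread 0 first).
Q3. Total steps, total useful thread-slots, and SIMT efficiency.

step 0: eval ((thread + r2) == 5)    {0,1,2,3,4,5,6,7,8,9,10,11,12,13,14,15}
step 1: r0 <- thread                 {8}
step 2: r2 <- ((thread * 2) + (4 + 6)) {8}
step 3: r0 <- ((thread * thread) + -4) {0,1,2,3,4,5,6,7,9,10,11,12,13,14,15}

Answer: 4 steps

r2: -3,-3,-3,-3,-3,-3,-3,-3,26,-3,-3,-3,-3,-3,-3,-3
r0: -4,-3,0,5,12,21,32,45,8,77,96,117,140,165,192,221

steps = 4; useful = 33; efficiency = 33/64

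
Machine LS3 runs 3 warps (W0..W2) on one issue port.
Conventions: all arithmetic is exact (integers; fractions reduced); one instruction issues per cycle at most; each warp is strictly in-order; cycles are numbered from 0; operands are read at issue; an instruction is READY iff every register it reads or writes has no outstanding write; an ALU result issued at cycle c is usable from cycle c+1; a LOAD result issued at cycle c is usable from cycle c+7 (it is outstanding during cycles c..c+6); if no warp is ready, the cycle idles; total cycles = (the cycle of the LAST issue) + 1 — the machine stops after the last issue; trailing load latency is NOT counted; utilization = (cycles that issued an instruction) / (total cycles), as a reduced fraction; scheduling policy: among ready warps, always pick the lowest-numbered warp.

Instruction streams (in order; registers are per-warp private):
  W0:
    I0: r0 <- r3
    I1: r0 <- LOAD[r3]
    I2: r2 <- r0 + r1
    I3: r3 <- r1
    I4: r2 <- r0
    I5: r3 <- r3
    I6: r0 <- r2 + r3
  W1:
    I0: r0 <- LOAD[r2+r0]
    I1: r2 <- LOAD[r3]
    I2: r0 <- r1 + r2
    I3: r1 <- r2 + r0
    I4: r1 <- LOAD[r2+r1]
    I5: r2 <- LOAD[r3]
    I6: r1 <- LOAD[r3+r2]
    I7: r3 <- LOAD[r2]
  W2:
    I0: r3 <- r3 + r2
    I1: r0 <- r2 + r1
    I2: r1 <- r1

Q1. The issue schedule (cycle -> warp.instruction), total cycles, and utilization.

cycle 0: W0.I0
cycle 1: W0.I1
cycle 2: W1.I0
cycle 3: W1.I1
cycle 4: W2.I0
cycle 5: W2.I1
cycle 6: W2.I2
cycle 7: idle
cycle 8: W0.I2
cycle 9: W0.I3
cycle 10: W0.I4
cycle 11: W0.I5
cycle 12: W0.I6
cycle 13: W1.I2
cycle 14: W1.I3
cycle 15: W1.I4
cycle 16: W1.I5
cycle 17: idle
cycle 18: idle
cycle 19: idle
cycle 20: idle
cycle 21: idle
cycle 22: idle
cycle 23: W1.I6
cycle 24: W1.I7

Answer: 25 cycles, utilization 18/25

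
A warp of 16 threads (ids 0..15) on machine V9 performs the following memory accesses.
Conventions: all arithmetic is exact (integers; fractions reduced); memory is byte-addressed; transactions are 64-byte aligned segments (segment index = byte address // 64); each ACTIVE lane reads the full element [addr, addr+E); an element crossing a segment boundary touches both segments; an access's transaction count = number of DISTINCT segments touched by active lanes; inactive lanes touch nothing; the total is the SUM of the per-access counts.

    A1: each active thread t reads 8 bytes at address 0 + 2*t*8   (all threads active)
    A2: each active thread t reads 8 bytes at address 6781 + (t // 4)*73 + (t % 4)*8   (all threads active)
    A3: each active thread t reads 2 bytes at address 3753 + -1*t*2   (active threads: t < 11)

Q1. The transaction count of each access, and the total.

A1: 4 transactions
A2: 5 transactions
A3: 1 transaction

Answer: 4,5,1; total 10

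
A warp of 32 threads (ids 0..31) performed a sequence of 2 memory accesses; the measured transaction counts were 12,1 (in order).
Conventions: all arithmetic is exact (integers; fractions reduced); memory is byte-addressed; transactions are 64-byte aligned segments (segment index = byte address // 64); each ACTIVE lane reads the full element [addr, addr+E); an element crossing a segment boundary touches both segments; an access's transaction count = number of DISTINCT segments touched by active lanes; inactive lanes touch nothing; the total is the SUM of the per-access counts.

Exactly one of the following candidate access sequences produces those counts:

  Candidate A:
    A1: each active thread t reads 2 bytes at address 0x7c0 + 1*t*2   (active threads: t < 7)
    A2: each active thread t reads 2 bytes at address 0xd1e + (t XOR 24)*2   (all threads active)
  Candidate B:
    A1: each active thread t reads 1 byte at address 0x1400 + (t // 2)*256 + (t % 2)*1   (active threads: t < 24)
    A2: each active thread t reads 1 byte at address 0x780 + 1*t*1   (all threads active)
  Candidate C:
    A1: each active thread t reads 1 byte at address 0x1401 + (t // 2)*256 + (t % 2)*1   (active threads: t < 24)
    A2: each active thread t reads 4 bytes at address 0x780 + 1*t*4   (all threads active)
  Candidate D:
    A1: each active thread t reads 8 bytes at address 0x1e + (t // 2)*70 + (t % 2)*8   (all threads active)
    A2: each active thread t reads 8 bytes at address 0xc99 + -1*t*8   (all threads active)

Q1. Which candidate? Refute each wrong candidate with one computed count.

A: A1 gives 1 transaction, not 12
C: A2 gives 2 transactions, not 1
D: A1 gives 18 transactions, not 12
B: all counts match (12,1)

Answer: B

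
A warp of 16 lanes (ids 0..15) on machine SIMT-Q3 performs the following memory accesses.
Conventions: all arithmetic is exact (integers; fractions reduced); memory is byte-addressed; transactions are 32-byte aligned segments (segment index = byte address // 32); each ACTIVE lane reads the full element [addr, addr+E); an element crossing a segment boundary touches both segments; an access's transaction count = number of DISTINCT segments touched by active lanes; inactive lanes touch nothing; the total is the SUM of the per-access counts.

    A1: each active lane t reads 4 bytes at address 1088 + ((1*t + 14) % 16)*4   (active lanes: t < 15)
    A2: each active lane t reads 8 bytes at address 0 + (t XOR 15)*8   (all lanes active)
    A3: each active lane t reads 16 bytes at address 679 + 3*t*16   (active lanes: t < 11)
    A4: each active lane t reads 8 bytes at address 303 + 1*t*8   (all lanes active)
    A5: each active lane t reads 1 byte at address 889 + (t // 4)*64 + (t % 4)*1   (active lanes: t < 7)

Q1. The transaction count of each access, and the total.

A1: 2 transactions
A2: 4 transactions
A3: 16 transactions
A4: 5 transactions
A5: 2 transactions

Answer: 2,4,16,5,2; total 29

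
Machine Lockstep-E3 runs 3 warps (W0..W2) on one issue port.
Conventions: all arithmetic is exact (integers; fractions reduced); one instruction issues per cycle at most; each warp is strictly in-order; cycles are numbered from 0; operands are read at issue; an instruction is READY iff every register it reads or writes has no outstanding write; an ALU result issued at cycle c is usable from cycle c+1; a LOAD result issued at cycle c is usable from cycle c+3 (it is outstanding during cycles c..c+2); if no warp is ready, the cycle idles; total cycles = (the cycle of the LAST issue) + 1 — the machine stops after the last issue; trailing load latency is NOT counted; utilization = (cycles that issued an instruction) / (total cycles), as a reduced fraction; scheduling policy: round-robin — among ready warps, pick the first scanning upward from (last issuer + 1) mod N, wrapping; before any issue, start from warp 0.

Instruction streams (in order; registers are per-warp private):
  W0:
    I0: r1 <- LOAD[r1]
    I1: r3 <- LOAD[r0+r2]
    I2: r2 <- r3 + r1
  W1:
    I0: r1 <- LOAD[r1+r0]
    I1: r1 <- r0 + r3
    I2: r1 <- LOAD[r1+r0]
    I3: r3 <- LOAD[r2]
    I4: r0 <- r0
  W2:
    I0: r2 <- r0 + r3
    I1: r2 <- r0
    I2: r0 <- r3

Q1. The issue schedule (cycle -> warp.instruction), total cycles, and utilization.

cycle 0: W0.I0
cycle 1: W1.I0
cycle 2: W2.I0
cycle 3: W0.I1
cycle 4: W1.I1
cycle 5: W2.I1
cycle 6: W0.I2
cycle 7: W1.I2
cycle 8: W2.I2
cycle 9: W1.I3
cycle 10: W1.I4

Answer: 11 cycles, utilization 1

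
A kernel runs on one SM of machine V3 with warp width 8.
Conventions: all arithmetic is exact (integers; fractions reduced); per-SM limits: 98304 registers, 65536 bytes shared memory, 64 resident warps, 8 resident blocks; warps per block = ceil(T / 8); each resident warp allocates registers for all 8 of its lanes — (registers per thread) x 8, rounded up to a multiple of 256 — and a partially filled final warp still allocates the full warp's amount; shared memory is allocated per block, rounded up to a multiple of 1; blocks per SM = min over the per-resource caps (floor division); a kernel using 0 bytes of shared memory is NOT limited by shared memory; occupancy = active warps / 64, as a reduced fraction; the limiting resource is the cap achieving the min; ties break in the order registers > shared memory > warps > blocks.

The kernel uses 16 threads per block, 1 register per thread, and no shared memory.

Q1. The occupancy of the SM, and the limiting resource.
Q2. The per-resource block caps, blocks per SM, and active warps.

Answer: occupancy 1/4, limited by blocks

registers: 192 blocks
shared memory: no limit (kernel uses none)
warps: 32 blocks
blocks: 8 blocks

Answer: 8 blocks, 16 active warps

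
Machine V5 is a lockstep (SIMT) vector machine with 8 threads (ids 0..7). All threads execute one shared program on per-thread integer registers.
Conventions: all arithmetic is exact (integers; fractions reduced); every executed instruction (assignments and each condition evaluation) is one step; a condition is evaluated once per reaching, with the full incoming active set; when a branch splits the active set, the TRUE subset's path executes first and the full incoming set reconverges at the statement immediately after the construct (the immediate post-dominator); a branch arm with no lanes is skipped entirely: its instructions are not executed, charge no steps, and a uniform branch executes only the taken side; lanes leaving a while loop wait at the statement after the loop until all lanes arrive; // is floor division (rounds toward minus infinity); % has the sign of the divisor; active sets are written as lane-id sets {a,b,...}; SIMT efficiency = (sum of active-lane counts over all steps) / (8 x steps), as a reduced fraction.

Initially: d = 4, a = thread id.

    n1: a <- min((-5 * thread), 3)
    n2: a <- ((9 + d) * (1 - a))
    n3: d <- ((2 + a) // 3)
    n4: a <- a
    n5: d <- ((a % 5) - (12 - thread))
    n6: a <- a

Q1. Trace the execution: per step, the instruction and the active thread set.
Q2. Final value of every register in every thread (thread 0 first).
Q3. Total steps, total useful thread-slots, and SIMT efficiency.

step 0: a <- min((-5 * thread), 3)   {0,1,2,3,4,5,6,7}
step 1: a <- ((9 + d) * (1 - a))     {0,1,2,3,4,5,6,7}
step 2: d <- ((2 + a) // 3)          {0,1,2,3,4,5,6,7}
step 3: a <- a                       {0,1,2,3,4,5,6,7}
step 4: d <- ((a % 5) - (12 - thread)) {0,1,2,3,4,5,6,7}
step 5: a <- a                       {0,1,2,3,4,5,6,7}

Answer: 6 steps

d: -9,-8,-7,-6,-5,-4,-3,-2
a: 13,78,143,208,273,338,403,468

steps = 6; useful = 48; efficiency = 48/48 = 1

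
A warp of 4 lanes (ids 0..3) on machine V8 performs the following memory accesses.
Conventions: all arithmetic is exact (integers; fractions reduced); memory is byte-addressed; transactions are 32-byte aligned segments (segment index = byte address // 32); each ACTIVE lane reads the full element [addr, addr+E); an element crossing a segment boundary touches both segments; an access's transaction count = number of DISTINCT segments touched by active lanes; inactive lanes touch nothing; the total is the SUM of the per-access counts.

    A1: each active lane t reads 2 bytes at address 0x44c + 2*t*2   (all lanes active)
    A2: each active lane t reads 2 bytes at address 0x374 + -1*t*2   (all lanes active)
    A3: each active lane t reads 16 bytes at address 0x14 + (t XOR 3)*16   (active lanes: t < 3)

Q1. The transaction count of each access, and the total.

A1: 1 transaction
A2: 1 transaction
A3: 2 transactions

Answer: 1,1,2; total 4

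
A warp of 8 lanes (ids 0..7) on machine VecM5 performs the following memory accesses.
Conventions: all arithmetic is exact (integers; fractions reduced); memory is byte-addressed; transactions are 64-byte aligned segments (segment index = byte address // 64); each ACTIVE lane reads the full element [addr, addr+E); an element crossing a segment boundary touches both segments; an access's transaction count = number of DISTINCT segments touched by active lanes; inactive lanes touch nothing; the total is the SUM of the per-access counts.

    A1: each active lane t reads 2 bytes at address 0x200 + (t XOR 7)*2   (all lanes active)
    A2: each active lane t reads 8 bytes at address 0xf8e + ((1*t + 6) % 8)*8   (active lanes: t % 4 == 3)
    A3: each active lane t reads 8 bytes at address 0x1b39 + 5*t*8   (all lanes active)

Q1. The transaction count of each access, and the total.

A1: 1 transaction
A2: 1 transaction
A3: 6 transactions

Answer: 1,1,6; total 8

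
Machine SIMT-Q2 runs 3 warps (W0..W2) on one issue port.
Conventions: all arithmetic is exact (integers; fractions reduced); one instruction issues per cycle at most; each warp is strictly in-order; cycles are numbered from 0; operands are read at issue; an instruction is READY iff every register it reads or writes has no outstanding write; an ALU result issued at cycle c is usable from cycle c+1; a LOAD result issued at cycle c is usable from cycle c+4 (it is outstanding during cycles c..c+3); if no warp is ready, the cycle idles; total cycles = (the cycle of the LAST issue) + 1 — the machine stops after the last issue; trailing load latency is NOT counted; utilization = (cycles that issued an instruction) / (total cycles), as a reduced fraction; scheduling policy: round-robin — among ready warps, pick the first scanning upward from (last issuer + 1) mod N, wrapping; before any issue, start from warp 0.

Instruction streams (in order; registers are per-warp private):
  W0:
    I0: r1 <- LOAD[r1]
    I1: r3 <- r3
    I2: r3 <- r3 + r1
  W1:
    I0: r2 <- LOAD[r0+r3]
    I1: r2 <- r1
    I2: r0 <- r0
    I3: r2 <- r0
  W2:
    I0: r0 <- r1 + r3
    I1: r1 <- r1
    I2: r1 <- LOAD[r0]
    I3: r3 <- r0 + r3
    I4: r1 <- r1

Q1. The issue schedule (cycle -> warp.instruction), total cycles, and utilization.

cycle 0: W0.I0
cycle 1: W1.I0
cycle 2: W2.I0
cycle 3: W0.I1
cycle 4: W2.I1
cycle 5: W0.I2
cycle 6: W1.I1
cycle 7: W2.I2
cycle 8: W1.I2
cycle 9: W2.I3
cycle 10: W1.I3
cycle 11: W2.I4

Answer: 12 cycles, utilization 1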